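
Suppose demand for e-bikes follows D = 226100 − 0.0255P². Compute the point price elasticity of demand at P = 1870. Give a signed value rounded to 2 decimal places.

dD/dP = −2·0.0255·P = -95.37. At P = 1870, D = 136929.05.
Ed = (dD/dP)·(P/D) = (-95.37) × (1870/136929.05) = -1.3024…

-1.30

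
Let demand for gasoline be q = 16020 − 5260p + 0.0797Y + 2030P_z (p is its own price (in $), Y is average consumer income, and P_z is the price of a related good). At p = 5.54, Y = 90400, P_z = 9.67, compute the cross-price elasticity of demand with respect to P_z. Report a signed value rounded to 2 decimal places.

At the given values, q = 16020 − 5260(5.54) + 0.0797(90400) + 2030(9.67) = 13714.58.
∂q/∂P_z = 2030.
E = (2030) × (9.67/13714.58) = 1.4313…

1.43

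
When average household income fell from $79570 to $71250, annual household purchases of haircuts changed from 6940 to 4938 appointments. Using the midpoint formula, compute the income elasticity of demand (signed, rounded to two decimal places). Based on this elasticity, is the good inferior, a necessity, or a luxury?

3.06; luxury

%ΔQ = (4938 − 6940)/[( 6940 + 4938)/2] = -2002/5939 = -0.337093…
%ΔIncome = (71250 − 79570)/[( 79570 + 71250)/2] = -8320/75410 = -0.110330…
E_income = (-2002/5939) / (-8320/75410) = 3.0553…
E_income > 1 ⇒ normal good, luxury.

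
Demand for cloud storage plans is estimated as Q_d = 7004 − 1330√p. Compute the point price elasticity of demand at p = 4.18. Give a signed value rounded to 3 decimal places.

-0.317

dQ_d/dp = −1330/(2√p) = -325.262. At p = 4.18, Q_d = 4284.81.
Ed = (dQ_d/dp)·(p/Q_d) = (-325.262) × (4.18/4284.81) = -0.31730…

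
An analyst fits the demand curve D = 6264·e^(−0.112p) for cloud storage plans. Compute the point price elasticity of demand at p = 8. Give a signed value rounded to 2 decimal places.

-0.90

dD/dp = −0.112·D = -286.379. At p = 8, D = 2556.96.
Ed = (dD/dp)·(p/D) = (-286.379) × (8/2556.96) = -0.896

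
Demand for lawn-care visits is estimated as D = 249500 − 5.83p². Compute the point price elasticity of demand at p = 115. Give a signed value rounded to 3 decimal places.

-0.894

dD/dp = −2·5.83·p = -1340.9. At p = 115, D = 172398.25.
Ed = (dD/dp)·(p/D) = (-1340.9) × (115/172398.25) = -0.89446…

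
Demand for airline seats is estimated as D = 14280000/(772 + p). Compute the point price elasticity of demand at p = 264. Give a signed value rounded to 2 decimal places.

dD/dp = −14280000/(772 + p)² = -13.3048. At p = 264, D = 13783.8.
Ed = (dD/dp)·(p/D) = (-13.3048) × (264/13783.8) = -0.2548…

-0.25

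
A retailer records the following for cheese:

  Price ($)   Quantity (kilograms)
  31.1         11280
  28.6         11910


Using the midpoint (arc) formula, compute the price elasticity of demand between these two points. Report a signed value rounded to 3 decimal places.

-0.649

%ΔQ = (11910 − 11280) / [(11280 + 11910)/2] = 630/11595 = 0.054333…
%ΔP = (28.6 − 31.1) / [(31.1 + 28.6)/2] = -2.5/29.85 = -0.083752…
Arc Ed = %ΔQ / %ΔP = (630/11595) / (-2.5/29.85) = -0.64874…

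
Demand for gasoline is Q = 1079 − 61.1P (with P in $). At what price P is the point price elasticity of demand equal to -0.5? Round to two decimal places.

5.89

Ed = −61.1P/(1079 − 61.1P). Set this equal to -0.5:
61.1P = 0.5·(1079 − 61.1P) ⇒ 61.1P(1 + 0.5) = 0.5·1079
P = 0.5·1079 / (61.1·1.5) = 5.8865…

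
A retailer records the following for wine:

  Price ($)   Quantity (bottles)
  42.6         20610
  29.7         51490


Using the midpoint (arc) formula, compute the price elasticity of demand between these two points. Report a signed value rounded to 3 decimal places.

-2.400

%ΔQ = (51490 − 20610) / [(20610 + 51490)/2] = 30880/36050 = 0.856588…
%ΔP = (29.7 − 42.6) / [(42.6 + 29.7)/2] = -12.9/36.15 = -0.356846…
Arc Ed = %ΔQ / %ΔP = (30880/36050) / (-12.9/36.15) = -2.40043…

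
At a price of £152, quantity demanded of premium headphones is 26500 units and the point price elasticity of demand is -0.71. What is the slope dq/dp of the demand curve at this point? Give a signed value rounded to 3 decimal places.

-123.783

Ed = (dq/dp)·(p/q) ⇒ dq/dp = Ed·q/p = (-0.71)·26500/152 = -123.78289…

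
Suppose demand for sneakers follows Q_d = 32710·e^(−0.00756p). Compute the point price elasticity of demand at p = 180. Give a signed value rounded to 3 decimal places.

dQ_d/dp = −0.00756·Q_d = -63.4183. At p = 180, Q_d = 8388.66.
Ed = (dQ_d/dp)·(p/Q_d) = (-63.4183) × (180/8388.66) = -1.3608

-1.361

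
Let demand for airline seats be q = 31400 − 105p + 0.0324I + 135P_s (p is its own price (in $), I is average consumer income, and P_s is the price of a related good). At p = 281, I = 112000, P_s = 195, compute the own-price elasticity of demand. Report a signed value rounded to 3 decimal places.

-0.926

At the given values, q = 31400 − 105(281) + 0.0324(112000) + 135(195) = 31848.8.
∂q/∂p = −105.
E = (-105) × (281/31848.8) = -0.92640…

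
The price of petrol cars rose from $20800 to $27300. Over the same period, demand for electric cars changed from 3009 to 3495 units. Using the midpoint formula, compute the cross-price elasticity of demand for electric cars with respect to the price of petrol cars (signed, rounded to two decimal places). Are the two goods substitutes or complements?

%ΔQ_{electric cars} = (3495 − 3009)/avg = 486/3252 = 0.149446…
%ΔP_{petrol cars} = (27300 − 20800)/avg = 6500/24050 = 0.270270…
E_cross = (486/3252) / (6500/24050) = 0.5529…
E_cross > 0 ⇒ the goods are substitutes.

0.55; substitutes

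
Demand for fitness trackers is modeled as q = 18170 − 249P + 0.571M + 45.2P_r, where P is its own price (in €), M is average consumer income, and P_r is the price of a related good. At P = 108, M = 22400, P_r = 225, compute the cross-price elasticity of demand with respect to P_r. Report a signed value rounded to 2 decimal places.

At the given values, q = 18170 − 249(108) + 0.571(22400) + 45.2(225) = 14238.4.
∂q/∂P_r = 45.2.
E = (45.2) × (225/14238.4) = 0.7142…

0.71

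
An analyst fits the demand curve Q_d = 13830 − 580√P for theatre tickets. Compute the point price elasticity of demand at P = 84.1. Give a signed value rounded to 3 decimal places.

dQ_d/dP = −580/(2√P) = -31.6228. At P = 84.1, Q_d = 8511.05.
Ed = (dQ_d/dP)·(P/Q_d) = (-31.6228) × (84.1/8511.05) = -0.31247…

-0.312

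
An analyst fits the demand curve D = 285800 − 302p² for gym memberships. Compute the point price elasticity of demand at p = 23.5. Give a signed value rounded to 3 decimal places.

dD/dp = −2·302·p = -14194. At p = 23.5, D = 119020.5.
Ed = (dD/dp)·(p/D) = (-14194) × (23.5/119020.5) = -2.80253…

-2.803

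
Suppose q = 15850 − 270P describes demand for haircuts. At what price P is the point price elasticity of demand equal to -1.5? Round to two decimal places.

35.22

Ed = −270P/(15850 − 270P). Set this equal to -1.5:
270P = 1.5·(15850 − 270P) ⇒ 270P(1 + 1.5) = 1.5·15850
P = 1.5·15850 / (270·2.5) = 35.2222…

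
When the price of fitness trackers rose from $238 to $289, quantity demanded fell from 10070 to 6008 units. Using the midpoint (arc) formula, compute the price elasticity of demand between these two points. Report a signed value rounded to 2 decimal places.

%ΔQ = (6008 − 10070) / [(10070 + 6008)/2] = -4062/8039 = -0.505286…
%ΔP = (289 − 238) / [(238 + 289)/2] = 51/263.5 = 0.193548…
Arc Ed = %ΔQ / %ΔP = (-4062/8039) / (51/263.5) = -2.6106…

-2.61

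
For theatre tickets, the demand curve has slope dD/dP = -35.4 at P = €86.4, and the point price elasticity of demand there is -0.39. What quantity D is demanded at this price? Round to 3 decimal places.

Ed = (dD/dP)·(P/D) ⇒ D = (dD/dP)·P/Ed = (-35.4)·86.4/(-0.39) = 7842.46153…

7842.462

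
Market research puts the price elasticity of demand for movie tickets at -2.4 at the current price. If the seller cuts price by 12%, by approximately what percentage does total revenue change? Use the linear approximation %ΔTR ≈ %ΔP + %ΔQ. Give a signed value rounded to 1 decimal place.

+16.8%

%ΔQ ≈ Ed × %ΔP = (-2.4) × (-12%) = +28.8000%
%ΔTR ≈ %ΔP + %ΔQ = (-12%) + (+28.8000%) = +16.8000%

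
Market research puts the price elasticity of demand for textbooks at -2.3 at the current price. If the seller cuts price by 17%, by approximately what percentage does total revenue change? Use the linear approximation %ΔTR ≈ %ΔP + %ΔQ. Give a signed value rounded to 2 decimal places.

%ΔQ ≈ Ed × %ΔP = (-2.3) × (-17%) = +39.1000%
%ΔTR ≈ %ΔP + %ΔQ = (-17%) + (+39.1000%) = +22.1000%

+22.10%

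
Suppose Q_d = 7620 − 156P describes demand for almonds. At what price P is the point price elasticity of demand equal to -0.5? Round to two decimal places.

16.28

Ed = −156P/(7620 − 156P). Set this equal to -0.5:
156P = 0.5·(7620 − 156P) ⇒ 156P(1 + 0.5) = 0.5·7620
P = 0.5·7620 / (156·1.5) = 16.2820…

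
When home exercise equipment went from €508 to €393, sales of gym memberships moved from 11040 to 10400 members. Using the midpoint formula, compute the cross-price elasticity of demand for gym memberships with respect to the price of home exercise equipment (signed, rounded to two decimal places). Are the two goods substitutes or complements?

%ΔQ_{gym memberships} = (10400 − 11040)/avg = -640/10720 = -0.059701…
%ΔP_{home exercise equipment} = (393 − 508)/avg = -115/450.5 = -0.255271…
E_cross = (-640/10720) / (-115/450.5) = 0.2338…
E_cross > 0 ⇒ the goods are substitutes.

0.23; substitutes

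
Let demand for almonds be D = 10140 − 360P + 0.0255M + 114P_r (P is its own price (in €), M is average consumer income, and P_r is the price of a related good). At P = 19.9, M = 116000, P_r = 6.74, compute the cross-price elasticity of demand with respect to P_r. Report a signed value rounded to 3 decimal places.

At the given values, D = 10140 − 360(19.9) + 0.0255(116000) + 114(6.74) = 6702.36.
∂D/∂P_r = 114.
E = (114) × (6.74/6702.36) = 0.11464…

0.115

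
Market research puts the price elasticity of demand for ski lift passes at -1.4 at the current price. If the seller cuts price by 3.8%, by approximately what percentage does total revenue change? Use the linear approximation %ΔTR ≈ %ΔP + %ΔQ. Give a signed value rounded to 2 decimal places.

%ΔQ ≈ Ed × %ΔP = (-1.4) × (-3.8%) = +5.3200%
%ΔTR ≈ %ΔP + %ΔQ = (-3.8%) + (+5.3200%) = +1.5200%

+1.52%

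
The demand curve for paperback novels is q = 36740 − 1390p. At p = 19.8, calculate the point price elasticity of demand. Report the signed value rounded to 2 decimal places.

-2.99

dq/dp = −1390. At p = 19.8, q = 36740 − 1390(19.8) = 9218.
Ed = (dq/dp)·(p/q) = −1390 × (19.8/9218) = -2.9856…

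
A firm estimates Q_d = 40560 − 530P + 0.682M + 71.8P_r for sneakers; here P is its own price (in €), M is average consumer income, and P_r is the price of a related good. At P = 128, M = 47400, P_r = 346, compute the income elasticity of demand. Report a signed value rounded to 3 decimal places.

1.082

At the given values, Q_d = 40560 − 530(128) + 0.682(47400) + 71.8(346) = 29889.6.
∂Q_d/∂M = 0.682.
E = (0.682) × (47400/29889.6) = 1.08154…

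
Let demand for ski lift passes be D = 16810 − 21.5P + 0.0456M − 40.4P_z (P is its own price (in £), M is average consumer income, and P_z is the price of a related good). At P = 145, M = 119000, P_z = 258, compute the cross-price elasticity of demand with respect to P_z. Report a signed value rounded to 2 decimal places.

-1.20

At the given values, D = 16810 − 21.5(145) + 0.0456(119000) − 40.4(258) = 8695.7.
∂D/∂P_z = -40.4.
E = (-40.4) × (258/8695.7) = -1.1986…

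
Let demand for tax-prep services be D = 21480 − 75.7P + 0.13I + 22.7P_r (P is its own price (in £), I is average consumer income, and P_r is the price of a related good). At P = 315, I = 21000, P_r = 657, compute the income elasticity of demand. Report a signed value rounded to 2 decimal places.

0.18

At the given values, D = 21480 − 75.7(315) + 0.13(21000) + 22.7(657) = 15278.4.
∂D/∂I = 0.13.
E = (0.13) × (21000/15278.4) = 0.1786…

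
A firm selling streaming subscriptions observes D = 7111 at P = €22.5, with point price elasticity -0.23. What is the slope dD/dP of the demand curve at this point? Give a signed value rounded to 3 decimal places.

Ed = (dD/dP)·(P/D) ⇒ dD/dP = Ed·D/P = (-0.23)·7111/22.5 = -72.69022…

-72.690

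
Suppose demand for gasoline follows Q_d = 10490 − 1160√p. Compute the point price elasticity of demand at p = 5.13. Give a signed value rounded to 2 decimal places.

dQ_d/dp = −1160/(2√p) = -256.076. At p = 5.13, Q_d = 7862.66.
Ed = (dQ_d/dp)·(p/Q_d) = (-256.076) × (5.13/7862.66) = -0.1670…

-0.17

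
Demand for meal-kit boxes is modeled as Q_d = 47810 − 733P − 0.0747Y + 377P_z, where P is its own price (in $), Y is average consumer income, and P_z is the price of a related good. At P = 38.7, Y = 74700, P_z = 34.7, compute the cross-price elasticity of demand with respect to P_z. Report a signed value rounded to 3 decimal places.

0.486

At the given values, Q_d = 47810 − 733(38.7) − 0.0747(74700) + 377(34.7) = 26944.71.
∂Q_d/∂P_z = 377.
E = (377) × (34.7/26944.71) = 0.48550…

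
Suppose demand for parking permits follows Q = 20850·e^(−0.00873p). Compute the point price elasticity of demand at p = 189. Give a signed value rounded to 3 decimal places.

dQ/dp = −0.00873·Q = -34.9581. At p = 189, Q = 4004.36.
Ed = (dQ/dp)·(p/Q) = (-34.9581) × (189/4004.36) = -1.64997

-1.650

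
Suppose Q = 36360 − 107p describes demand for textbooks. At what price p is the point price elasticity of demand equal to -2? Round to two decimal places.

226.54

Ed = −107p/(36360 − 107p). Set this equal to -2:
107p = 2·(36360 − 107p) ⇒ 107p(1 + 2) = 2·36360
p = 2·36360 / (107·3) = 226.5420…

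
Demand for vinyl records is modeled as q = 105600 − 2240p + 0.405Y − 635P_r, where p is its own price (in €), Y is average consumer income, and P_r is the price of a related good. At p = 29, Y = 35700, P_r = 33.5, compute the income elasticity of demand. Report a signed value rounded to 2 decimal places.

At the given values, q = 105600 − 2240(29) + 0.405(35700) − 635(33.5) = 33826.
∂q/∂Y = 0.405.
E = (0.405) × (35700/33826) = 0.4274…

0.43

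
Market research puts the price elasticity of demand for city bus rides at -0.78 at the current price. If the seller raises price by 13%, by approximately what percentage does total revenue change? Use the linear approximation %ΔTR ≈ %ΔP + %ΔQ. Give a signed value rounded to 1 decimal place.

+2.9%

%ΔQ ≈ Ed × %ΔP = (-0.78) × (+13%) = -10.1400%
%ΔTR ≈ %ΔP + %ΔQ = (+13%) + (-10.1400%) = +2.8600%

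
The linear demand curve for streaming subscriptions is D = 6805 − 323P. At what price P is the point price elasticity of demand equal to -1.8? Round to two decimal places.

Ed = −323P/(6805 − 323P). Set this equal to -1.8:
323P = 1.8·(6805 − 323P) ⇒ 323P(1 + 1.8) = 1.8·6805
P = 1.8·6805 / (323·2.8) = 13.5437…

13.54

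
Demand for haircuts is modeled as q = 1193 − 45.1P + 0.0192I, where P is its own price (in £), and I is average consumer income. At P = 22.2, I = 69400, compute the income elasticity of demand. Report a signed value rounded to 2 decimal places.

0.87

At the given values, q = 1193 − 45.1(22.2) + 0.0192(69400) = 1524.26.
∂q/∂I = 0.0192.
E = (0.0192) × (69400/1524.26) = 0.8741…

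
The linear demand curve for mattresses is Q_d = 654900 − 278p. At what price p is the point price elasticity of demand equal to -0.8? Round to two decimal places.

1047.00

Ed = −278p/(654900 − 278p). Set this equal to -0.8:
278p = 0.8·(654900 − 278p) ⇒ 278p(1 + 0.8) = 0.8·654900
p = 0.8·654900 / (278·1.8) = 1047.0023…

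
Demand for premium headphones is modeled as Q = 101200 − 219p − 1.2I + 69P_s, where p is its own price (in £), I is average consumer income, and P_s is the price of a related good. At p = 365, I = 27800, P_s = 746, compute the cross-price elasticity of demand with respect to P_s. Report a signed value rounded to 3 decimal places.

1.307

At the given values, Q = 101200 − 219(365) − 1.2(27800) + 69(746) = 39379.
∂Q/∂P_s = 69.
E = (69) × (746/39379) = 1.30714…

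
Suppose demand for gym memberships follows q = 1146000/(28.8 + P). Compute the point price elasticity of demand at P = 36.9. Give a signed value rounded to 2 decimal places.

-0.56

dq/dP = −1146000/(28.8 + P)² = -265.493. At P = 36.9, q = 17442.9.
Ed = (dq/dP)·(P/q) = (-265.493) × (36.9/17442.9) = -0.5616…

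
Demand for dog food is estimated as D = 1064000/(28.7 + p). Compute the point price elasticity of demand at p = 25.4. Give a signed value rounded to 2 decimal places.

-0.47

dD/dp = −1064000/(28.7 + p)² = -363.536. At p = 25.4, D = 19667.3.
Ed = (dD/dp)·(p/D) = (-363.536) × (25.4/19667.3) = -0.4695…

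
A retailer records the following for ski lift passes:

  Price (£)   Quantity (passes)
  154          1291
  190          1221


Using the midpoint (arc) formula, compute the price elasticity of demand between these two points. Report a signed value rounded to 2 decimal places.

-0.27

%ΔQ = (1221 − 1291) / [(1291 + 1221)/2] = -70/1256 = -0.055732…
%ΔP = (190 − 154) / [(154 + 190)/2] = 36/172 = 0.209302…
Arc Ed = %ΔQ / %ΔP = (-70/1256) / (36/172) = -0.2662…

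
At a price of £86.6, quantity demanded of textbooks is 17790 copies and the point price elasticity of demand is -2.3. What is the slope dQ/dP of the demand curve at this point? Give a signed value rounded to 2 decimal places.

-472.48

Ed = (dQ/dP)·(P/Q) ⇒ dQ/dP = Ed·Q/P = (-2.3)·17790/86.6 = -472.4826…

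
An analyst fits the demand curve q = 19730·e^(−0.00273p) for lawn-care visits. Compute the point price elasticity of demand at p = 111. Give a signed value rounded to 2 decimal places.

-0.30

dq/dp = −0.00273·q = -39.7819. At p = 111, q = 14572.1.
Ed = (dq/dp)·(p/q) = (-39.7819) × (111/14572.1) = -0.3030…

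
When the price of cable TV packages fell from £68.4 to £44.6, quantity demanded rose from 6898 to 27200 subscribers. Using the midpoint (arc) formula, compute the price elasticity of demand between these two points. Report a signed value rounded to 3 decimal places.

%ΔQ = (27200 − 6898) / [(6898 + 27200)/2] = 20302/17049 = 1.190802…
%ΔP = (44.6 − 68.4) / [(68.4 + 44.6)/2] = -23.8/56.5 = -0.421238…
Arc Ed = %ΔQ / %ΔP = (20302/17049) / (-23.8/56.5) = -2.82690…

-2.827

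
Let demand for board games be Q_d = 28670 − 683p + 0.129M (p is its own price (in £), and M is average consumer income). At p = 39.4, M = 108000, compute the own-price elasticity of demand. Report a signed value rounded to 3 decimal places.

-1.715

At the given values, Q_d = 28670 − 683(39.4) + 0.129(108000) = 15691.8.
∂Q_d/∂p = −683.
E = (-683) × (39.4/15691.8) = -1.71492…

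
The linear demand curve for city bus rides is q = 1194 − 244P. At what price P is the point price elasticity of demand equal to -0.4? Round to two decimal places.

Ed = −244P/(1194 − 244P). Set this equal to -0.4:
244P = 0.4·(1194 − 244P) ⇒ 244P(1 + 0.4) = 0.4·1194
P = 0.4·1194 / (244·1.4) = 1.3981…

1.40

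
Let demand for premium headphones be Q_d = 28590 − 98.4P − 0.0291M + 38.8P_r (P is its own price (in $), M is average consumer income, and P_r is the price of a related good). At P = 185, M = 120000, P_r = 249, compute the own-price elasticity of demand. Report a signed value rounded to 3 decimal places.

-1.100

At the given values, Q_d = 28590 − 98.4(185) − 0.0291(120000) + 38.8(249) = 16555.2.
∂Q_d/∂P = −98.4.
E = (-98.4) × (185/16555.2) = -1.09959…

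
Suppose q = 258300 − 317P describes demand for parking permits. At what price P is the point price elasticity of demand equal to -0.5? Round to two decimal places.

Ed = −317P/(258300 − 317P). Set this equal to -0.5:
317P = 0.5·(258300 − 317P) ⇒ 317P(1 + 0.5) = 0.5·258300
P = 0.5·258300 / (317·1.5) = 271.6088…

271.61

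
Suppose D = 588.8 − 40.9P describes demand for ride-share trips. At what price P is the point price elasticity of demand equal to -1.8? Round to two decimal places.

9.25

Ed = −40.9P/(588.8 − 40.9P). Set this equal to -1.8:
40.9P = 1.8·(588.8 − 40.9P) ⇒ 40.9P(1 + 1.8) = 1.8·588.8
P = 1.8·588.8 / (40.9·2.8) = 9.2546…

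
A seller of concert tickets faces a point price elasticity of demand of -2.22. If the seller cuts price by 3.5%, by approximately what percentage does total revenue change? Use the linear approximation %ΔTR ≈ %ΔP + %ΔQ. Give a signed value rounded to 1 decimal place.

%ΔQ ≈ Ed × %ΔP = (-2.22) × (-3.5%) = +7.7700%
%ΔTR ≈ %ΔP + %ΔQ = (-3.5%) + (+7.7700%) = +4.2700%

+4.3%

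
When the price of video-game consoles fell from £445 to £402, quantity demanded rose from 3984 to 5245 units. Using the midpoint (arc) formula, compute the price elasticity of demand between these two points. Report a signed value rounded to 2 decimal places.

%ΔQ = (5245 − 3984) / [(3984 + 5245)/2] = 1261/4614.5 = 0.273269…
%ΔP = (402 − 445) / [(445 + 402)/2] = -43/423.5 = -0.101534…
Arc Ed = %ΔQ / %ΔP = (1261/4614.5) / (-43/423.5) = -2.6913…

-2.69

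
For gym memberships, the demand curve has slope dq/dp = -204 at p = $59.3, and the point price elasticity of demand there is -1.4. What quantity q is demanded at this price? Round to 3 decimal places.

Ed = (dq/dp)·(p/q) ⇒ q = (dq/dp)·p/Ed = (-204)·59.3/(-1.4) = 8640.85714…

8640.857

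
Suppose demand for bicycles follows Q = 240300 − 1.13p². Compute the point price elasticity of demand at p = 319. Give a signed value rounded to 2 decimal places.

-1.84

dQ/dp = −2·1.13·p = -720.94. At p = 319, Q = 125310.07.
Ed = (dQ/dp)·(p/Q) = (-720.94) × (319/125310.07) = -1.8352…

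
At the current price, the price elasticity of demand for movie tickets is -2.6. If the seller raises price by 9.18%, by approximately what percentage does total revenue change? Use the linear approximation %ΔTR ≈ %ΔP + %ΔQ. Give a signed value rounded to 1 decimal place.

-14.7%

%ΔQ ≈ Ed × %ΔP = (-2.6) × (+9.18%) = -23.8680%
%ΔTR ≈ %ΔP + %ΔQ = (+9.18%) + (-23.8680%) = -14.6880%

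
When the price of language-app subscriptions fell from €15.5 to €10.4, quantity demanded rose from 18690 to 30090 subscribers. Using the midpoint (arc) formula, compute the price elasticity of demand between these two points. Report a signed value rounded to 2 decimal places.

-1.19

%ΔQ = (30090 − 18690) / [(18690 + 30090)/2] = 11400/24390 = 0.467404…
%ΔP = (10.4 − 15.5) / [(15.5 + 10.4)/2] = -5.1/12.95 = -0.393822…
Arc Ed = %ΔQ / %ΔP = (11400/24390) / (-5.1/12.95) = -1.1868…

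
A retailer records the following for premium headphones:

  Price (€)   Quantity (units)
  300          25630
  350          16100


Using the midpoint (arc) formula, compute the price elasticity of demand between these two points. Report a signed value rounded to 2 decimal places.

%ΔQ = (16100 − 25630) / [(25630 + 16100)/2] = -9530/20865 = -0.456745…
%ΔP = (350 − 300) / [(300 + 350)/2] = 50/325 = 0.153846…
Arc Ed = %ΔQ / %ΔP = (-9530/20865) / (50/325) = -2.9688…

-2.97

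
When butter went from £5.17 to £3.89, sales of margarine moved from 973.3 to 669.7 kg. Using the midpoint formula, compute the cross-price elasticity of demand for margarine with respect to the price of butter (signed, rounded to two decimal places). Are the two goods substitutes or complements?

%ΔQ_{margarine} = (669.7 − 973.3)/avg = -303.6/821.5 = -0.369567…
%ΔP_{butter} = (3.89 − 5.17)/avg = -1.28/4.53 = -0.282560…
E_cross = (-303.6/821.5) / (-1.28/4.53) = 1.3079…
E_cross > 0 ⇒ the goods are substitutes.

1.31; substitutes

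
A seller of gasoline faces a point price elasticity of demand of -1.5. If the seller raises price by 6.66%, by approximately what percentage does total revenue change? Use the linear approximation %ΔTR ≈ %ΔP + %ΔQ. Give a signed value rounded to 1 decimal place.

%ΔQ ≈ Ed × %ΔP = (-1.5) × (+6.66%) = -9.9900%
%ΔTR ≈ %ΔP + %ΔQ = (+6.66%) + (-9.9900%) = -3.3300%

-3.3%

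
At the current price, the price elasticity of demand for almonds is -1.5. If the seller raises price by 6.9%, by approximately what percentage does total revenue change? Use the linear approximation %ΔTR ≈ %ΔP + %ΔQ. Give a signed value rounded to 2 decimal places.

%ΔQ ≈ Ed × %ΔP = (-1.5) × (+6.9%) = -10.3500%
%ΔTR ≈ %ΔP + %ΔQ = (+6.9%) + (-10.3500%) = -3.4500%

-3.45%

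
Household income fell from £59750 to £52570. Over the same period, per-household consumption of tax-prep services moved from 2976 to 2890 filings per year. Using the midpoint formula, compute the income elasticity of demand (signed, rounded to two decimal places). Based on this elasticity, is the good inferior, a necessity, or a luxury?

%ΔQ = (2890 − 2976)/[( 2976 + 2890)/2] = -86/2933 = -0.029321…
%ΔIncome = (52570 − 59750)/[( 59750 + 52570)/2] = -7180/56160 = -0.127849…
E_income = (-86/2933) / (-7180/56160) = 0.2293…
0 < E_income < 1 ⇒ normal good, necessity.

0.23; necessity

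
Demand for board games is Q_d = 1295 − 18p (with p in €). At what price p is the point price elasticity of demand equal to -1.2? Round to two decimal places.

Ed = −18p/(1295 − 18p). Set this equal to -1.2:
18p = 1.2·(1295 − 18p) ⇒ 18p(1 + 1.2) = 1.2·1295
p = 1.2·1295 / (18·2.2) = 39.2424…

39.24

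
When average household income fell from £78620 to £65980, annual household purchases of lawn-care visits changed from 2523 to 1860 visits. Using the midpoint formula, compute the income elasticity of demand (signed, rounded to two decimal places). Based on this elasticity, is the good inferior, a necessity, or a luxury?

1.73; luxury

%ΔQ = (1860 − 2523)/[( 2523 + 1860)/2] = -663/2191.5 = -0.302532…
%ΔIncome = (65980 − 78620)/[( 78620 + 65980)/2] = -12640/72300 = -0.174827…
E_income = (-663/2191.5) / (-12640/72300) = 1.7304…
E_income > 1 ⇒ normal good, luxury.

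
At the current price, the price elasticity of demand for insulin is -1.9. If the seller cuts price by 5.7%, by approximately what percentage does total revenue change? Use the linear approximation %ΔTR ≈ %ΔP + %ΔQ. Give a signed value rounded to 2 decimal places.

+5.13%

%ΔQ ≈ Ed × %ΔP = (-1.9) × (-5.7%) = +10.8300%
%ΔTR ≈ %ΔP + %ΔQ = (-5.7%) + (+10.8300%) = +5.1300%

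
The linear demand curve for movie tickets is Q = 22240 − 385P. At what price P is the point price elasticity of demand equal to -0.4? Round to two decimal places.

16.50

Ed = −385P/(22240 − 385P). Set this equal to -0.4:
385P = 0.4·(22240 − 385P) ⇒ 385P(1 + 0.4) = 0.4·22240
P = 0.4·22240 / (385·1.4) = 16.5046…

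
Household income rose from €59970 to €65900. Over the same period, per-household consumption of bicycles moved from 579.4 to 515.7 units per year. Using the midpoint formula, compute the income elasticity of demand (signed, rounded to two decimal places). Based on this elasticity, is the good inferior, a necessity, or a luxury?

%ΔQ = (515.7 − 579.4)/[( 579.4 + 515.7)/2] = -63.7/547.55 = -0.116336…
%ΔIncome = (65900 − 59970)/[( 59970 + 65900)/2] = 5930/62935 = 0.094224…
E_income = (-63.7/547.55) / (5930/62935) = -1.2346…
E_income < 0 ⇒ inferior good.

-1.23; inferior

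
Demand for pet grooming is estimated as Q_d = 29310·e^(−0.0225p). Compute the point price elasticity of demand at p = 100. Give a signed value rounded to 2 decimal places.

-2.25

dQ_d/dp = −0.0225·Q_d = -69.5082. At p = 100, Q_d = 3089.25.
Ed = (dQ_d/dp)·(p/Q_d) = (-69.5082) × (100/3089.25) = -2.25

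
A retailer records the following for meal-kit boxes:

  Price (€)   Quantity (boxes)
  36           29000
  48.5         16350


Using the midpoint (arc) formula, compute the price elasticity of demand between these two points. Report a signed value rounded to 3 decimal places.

-1.886

%ΔQ = (16350 − 29000) / [(29000 + 16350)/2] = -12650/22675 = -0.557883…
%ΔP = (48.5 − 36) / [(36 + 48.5)/2] = 12.5/42.25 = 0.295857…
Arc Ed = %ΔQ / %ΔP = (-12650/22675) / (12.5/42.25) = -1.88564…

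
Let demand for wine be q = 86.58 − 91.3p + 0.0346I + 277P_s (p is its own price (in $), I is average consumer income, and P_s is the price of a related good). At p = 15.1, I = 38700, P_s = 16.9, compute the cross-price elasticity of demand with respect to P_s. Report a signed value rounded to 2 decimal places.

0.99

At the given values, q = 86.58 − 91.3(15.1) + 0.0346(38700) + 277(16.9) = 4728.27.
∂q/∂P_s = 277.
E = (277) × (16.9/4728.27) = 0.9900…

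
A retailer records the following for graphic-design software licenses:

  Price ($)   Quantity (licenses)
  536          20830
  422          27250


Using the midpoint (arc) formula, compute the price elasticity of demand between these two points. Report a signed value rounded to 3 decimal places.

-1.122

%ΔQ = (27250 − 20830) / [(20830 + 27250)/2] = 6420/24040 = 0.267054…
%ΔP = (422 − 536) / [(536 + 422)/2] = -114/479 = -0.237995…
Arc Ed = %ΔQ / %ΔP = (6420/24040) / (-114/479) = -1.12209…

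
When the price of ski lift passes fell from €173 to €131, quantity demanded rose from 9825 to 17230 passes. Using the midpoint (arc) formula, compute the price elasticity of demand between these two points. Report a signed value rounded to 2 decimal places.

%ΔQ = (17230 − 9825) / [(9825 + 17230)/2] = 7405/13527.5 = 0.547403…
%ΔP = (131 − 173) / [(173 + 131)/2] = -42/152 = -0.276315…
Arc Ed = %ΔQ / %ΔP = (7405/13527.5) / (-42/152) = -1.9810…

-1.98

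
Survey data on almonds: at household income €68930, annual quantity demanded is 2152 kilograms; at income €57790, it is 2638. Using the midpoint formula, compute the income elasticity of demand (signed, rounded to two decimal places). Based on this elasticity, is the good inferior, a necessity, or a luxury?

%ΔQ = (2638 − 2152)/[( 2152 + 2638)/2] = 486/2395 = 0.202922…
%ΔIncome = (57790 − 68930)/[( 68930 + 57790)/2] = -11140/63360 = -0.175820…
E_income = (486/2395) / (-11140/63360) = -1.1541…
E_income < 0 ⇒ inferior good.

-1.15; inferior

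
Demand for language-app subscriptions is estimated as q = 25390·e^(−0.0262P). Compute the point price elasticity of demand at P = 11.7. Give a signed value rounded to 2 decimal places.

-0.31

dq/dP = −0.0262·q = -489.593. At P = 11.7, q = 18686.8.
Ed = (dq/dP)·(P/q) = (-489.593) × (11.7/18686.8) = -0.3065…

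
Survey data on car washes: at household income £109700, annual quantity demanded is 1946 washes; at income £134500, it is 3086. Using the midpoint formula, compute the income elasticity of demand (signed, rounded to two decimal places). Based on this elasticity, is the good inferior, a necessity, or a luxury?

%ΔQ = (3086 − 1946)/[( 1946 + 3086)/2] = 1140/2516 = 0.453100…
%ΔIncome = (134500 − 109700)/[( 109700 + 134500)/2] = 24800/122100 = 0.203112…
E_income = (1140/2516) / (24800/122100) = 2.2307…
E_income > 1 ⇒ normal good, luxury.

2.23; luxury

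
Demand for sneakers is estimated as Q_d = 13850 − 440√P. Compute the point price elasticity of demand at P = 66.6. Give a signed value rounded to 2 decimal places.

-0.18

dQ_d/dP = −440/(2√P) = -26.9579. At P = 66.6, Q_d = 10259.2.
Ed = (dQ_d/dP)·(P/Q_d) = (-26.9579) × (66.6/10259.2) = -0.1750…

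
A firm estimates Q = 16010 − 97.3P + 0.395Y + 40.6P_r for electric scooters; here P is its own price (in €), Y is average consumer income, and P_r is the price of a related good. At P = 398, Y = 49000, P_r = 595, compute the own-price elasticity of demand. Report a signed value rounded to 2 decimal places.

At the given values, Q = 16010 − 97.3(398) + 0.395(49000) + 40.6(595) = 20796.6.
∂Q/∂P = −97.3.
E = (-97.3) × (398/20796.6) = -1.8621…

-1.86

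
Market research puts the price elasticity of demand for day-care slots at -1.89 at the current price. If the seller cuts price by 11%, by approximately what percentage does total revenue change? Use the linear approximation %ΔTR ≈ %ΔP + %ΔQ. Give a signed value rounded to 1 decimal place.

+9.8%

%ΔQ ≈ Ed × %ΔP = (-1.89) × (-11%) = +20.7900%
%ΔTR ≈ %ΔP + %ΔQ = (-11%) + (+20.7900%) = +9.7900%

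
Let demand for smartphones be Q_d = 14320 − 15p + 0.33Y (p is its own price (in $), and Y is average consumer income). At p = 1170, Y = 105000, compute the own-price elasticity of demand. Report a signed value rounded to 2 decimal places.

-0.56

At the given values, Q_d = 14320 − 15(1170) + 0.33(105000) = 31420.
∂Q_d/∂p = −15.
E = (-15) × (1170/31420) = -0.5585…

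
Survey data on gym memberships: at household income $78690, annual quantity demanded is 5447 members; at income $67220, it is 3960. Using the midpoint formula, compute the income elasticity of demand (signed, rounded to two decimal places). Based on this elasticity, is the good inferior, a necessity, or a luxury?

2.01; luxury

%ΔQ = (3960 − 5447)/[( 5447 + 3960)/2] = -1487/4703.5 = -0.316147…
%ΔIncome = (67220 − 78690)/[( 78690 + 67220)/2] = -11470/72955 = -0.157220…
E_income = (-1487/4703.5) / (-11470/72955) = 2.0108…
E_income > 1 ⇒ normal good, luxury.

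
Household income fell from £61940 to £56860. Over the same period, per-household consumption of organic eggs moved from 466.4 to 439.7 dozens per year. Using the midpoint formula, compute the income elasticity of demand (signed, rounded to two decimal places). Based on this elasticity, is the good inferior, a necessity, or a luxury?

0.69; necessity

%ΔQ = (439.7 − 466.4)/[( 466.4 + 439.7)/2] = -26.7/453.05 = -0.058933…
%ΔIncome = (56860 − 61940)/[( 61940 + 56860)/2] = -5080/59400 = -0.085521…
E_income = (-26.7/453.05) / (-5080/59400) = 0.6891…
0 < E_income < 1 ⇒ normal good, necessity.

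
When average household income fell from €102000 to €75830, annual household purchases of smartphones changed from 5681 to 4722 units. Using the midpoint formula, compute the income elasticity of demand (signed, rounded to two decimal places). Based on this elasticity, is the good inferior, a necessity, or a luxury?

%ΔQ = (4722 − 5681)/[( 5681 + 4722)/2] = -959/5201.5 = -0.184369…
%ΔIncome = (75830 − 102000)/[( 102000 + 75830)/2] = -26170/88915 = -0.294326…
E_income = (-959/5201.5) / (-26170/88915) = 0.6264…
0 < E_income < 1 ⇒ normal good, necessity.

0.63; necessity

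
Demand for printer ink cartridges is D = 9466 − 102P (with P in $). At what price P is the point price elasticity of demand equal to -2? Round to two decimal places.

Ed = −102P/(9466 − 102P). Set this equal to -2:
102P = 2·(9466 − 102P) ⇒ 102P(1 + 2) = 2·9466
P = 2·9466 / (102·3) = 61.8692…

61.87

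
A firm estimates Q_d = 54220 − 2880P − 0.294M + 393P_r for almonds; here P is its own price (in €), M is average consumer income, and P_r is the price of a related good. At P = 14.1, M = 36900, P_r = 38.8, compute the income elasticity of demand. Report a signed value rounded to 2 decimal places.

At the given values, Q_d = 54220 − 2880(14.1) − 0.294(36900) + 393(38.8) = 18011.8.
∂Q_d/∂M = -0.294.
E = (-0.294) × (36900/18011.8) = -0.6023…

-0.60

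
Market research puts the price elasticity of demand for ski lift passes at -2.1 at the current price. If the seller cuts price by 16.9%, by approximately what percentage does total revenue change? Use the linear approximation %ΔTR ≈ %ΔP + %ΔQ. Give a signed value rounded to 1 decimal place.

%ΔQ ≈ Ed × %ΔP = (-2.1) × (-16.9%) = +35.4900%
%ΔTR ≈ %ΔP + %ΔQ = (-16.9%) + (+35.4900%) = +18.5900%

+18.6%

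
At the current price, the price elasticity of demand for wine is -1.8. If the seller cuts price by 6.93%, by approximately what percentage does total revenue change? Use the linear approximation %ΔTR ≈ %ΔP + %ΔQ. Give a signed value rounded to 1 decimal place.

%ΔQ ≈ Ed × %ΔP = (-1.8) × (-6.93%) = +12.4740%
%ΔTR ≈ %ΔP + %ΔQ = (-6.93%) + (+12.4740%) = +5.5440%

+5.5%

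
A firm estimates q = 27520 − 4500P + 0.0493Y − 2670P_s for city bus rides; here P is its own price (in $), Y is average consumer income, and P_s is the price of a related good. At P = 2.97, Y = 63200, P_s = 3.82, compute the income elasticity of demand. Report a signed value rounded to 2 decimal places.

At the given values, q = 27520 − 4500(2.97) + 0.0493(63200) − 2670(3.82) = 7071.36.
∂q/∂Y = 0.0493.
E = (0.0493) × (63200/7071.36) = 0.4406…

0.44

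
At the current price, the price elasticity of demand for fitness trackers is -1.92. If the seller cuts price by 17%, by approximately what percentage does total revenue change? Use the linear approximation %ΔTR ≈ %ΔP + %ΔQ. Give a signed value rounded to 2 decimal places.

+15.64%

%ΔQ ≈ Ed × %ΔP = (-1.92) × (-17%) = +32.6400%
%ΔTR ≈ %ΔP + %ΔQ = (-17%) + (+32.6400%) = +15.6400%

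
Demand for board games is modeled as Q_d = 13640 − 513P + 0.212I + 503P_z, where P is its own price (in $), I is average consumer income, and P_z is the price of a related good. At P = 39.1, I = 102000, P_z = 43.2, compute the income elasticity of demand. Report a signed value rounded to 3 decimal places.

At the given values, Q_d = 13640 − 513(39.1) + 0.212(102000) + 503(43.2) = 36935.3.
∂Q_d/∂I = 0.212.
E = (0.212) × (102000/36935.3) = 0.58545…

0.585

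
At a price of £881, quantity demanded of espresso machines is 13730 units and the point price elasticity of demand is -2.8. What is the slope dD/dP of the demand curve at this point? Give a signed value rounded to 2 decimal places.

-43.64

Ed = (dD/dP)·(P/D) ⇒ dD/dP = Ed·D/P = (-2.8)·13730/881 = -43.6367…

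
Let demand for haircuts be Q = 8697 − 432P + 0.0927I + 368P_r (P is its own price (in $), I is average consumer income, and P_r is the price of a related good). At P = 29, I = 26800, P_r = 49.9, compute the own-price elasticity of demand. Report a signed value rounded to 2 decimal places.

At the given values, Q = 8697 − 432(29) + 0.0927(26800) + 368(49.9) = 17016.56.
∂Q/∂P = −432.
E = (-432) × (29/17016.56) = -0.7362…

-0.74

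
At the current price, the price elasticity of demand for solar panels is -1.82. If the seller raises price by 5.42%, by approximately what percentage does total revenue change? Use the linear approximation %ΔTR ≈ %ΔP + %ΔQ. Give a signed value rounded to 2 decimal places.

-4.44%

%ΔQ ≈ Ed × %ΔP = (-1.82) × (+5.42%) = -9.8644%
%ΔTR ≈ %ΔP + %ΔQ = (+5.42%) + (-9.8644%) = -4.4444%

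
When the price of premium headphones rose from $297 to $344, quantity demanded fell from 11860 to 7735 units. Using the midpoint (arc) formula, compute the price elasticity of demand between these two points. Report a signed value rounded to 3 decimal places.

%ΔQ = (7735 − 11860) / [(11860 + 7735)/2] = -4125/9797.5 = -0.421025…
%ΔP = (344 − 297) / [(297 + 344)/2] = 47/320.5 = 0.146645…
Arc Ed = %ΔQ / %ΔP = (-4125/9797.5) / (47/320.5) = -2.87103…

-2.871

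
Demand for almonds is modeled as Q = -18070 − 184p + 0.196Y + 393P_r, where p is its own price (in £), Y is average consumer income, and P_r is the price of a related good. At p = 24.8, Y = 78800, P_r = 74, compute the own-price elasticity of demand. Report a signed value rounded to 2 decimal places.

At the given values, Q = -18070 − 184(24.8) + 0.196(78800) + 393(74) = 21893.6.
∂Q/∂p = −184.
E = (-184) × (24.8/21893.6) = -0.2084…

-0.21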